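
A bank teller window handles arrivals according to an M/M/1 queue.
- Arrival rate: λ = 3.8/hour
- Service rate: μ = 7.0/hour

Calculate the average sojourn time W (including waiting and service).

First, compute utilization: ρ = λ/μ = 3.8/7.0 = 0.5429
For M/M/1: W = 1/(μ-λ)
W = 1/(7.0-3.8) = 1/3.20
W = 0.3125 hours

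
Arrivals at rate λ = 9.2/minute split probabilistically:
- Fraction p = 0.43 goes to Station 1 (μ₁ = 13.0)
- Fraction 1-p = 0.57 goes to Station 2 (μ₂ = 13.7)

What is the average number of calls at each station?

Effective rates: λ₁ = 9.2×0.43 = 3.956, λ₂ = 9.2×0.57 = 5.244
Station 1: ρ₁ = 3.956/13.0 = 0.3043, L₁ = ρ₁/(1-ρ₁) = 0.3043/(1-0.3043) = 0.4374
Station 2: ρ₂ = 5.244/13.7 = 0.3828, L₂ = ρ₂/(1-ρ₂) = 0.3828/(1-0.3828) = 0.6202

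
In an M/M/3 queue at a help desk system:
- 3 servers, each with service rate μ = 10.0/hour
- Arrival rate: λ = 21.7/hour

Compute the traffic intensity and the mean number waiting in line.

Traffic intensity: ρ = λ/(cμ) = 21.7/(3×10.0) = 0.7233
Since ρ = 0.7233 < 1, system is stable.
Offered load a = λ/μ = cρ = 21.7/10.0 = 2.1700
P₀ = [ Σₙ₌₀^2 aⁿ/n! + a^3/(3!(1-ρ)) ]⁻¹
Σ = a^0/0! + a^1/1! + a^2/2! = 1.0000 + 2.1700 + 2.3544 = 5.5244
a^3/(3!(1-ρ)) = 10.2183/(6 × 0.276667) = 6.1556
P₀ = 1/(5.5244 + 6.1556) = 0.08562
Lq = P₀·a^3·ρ / (3!(1-ρ)²) = 0.08562 × 10.2183 × 0.7233 / (6 × 0.07654) = 1.3779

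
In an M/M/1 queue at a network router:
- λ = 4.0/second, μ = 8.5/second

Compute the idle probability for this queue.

ρ = λ/μ = 4.0/8.5 = 0.4706
P(0) = 1 - ρ = 1 - 0.4706 = 0.5294
The server is idle 52.94% of the time.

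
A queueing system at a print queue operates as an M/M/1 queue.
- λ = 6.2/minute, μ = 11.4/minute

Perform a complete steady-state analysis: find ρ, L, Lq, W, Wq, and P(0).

Step 1: ρ = λ/μ = 6.2/11.4 = 0.5439
Step 2: L = λ/(μ-λ) = 6.2/5.20 = 1.1923
Step 3: Lq = λ²/(μ(μ-λ)) = 38.44/(11.4×5.20) = 0.6484
Step 4: W = 1/(μ-λ) = 1/5.20 = 0.1923
Step 5: Wq = λ/(μ(μ-λ)) = 6.2/(11.4×5.20) = 0.1046
Step 6: P(0) = 1-ρ = 0.4561
Verify: L = λW = 6.2×0.1923 = 1.1923 ✔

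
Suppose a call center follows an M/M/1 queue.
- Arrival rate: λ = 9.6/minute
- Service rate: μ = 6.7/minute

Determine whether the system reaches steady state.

Stability requires ρ = λ/(cμ) < 1
ρ = 9.6/(1 × 6.7) = 9.6/6.70 = 1.4328
Since 1.4328 ≥ 1, the system is UNSTABLE.
Queue grows without bound. Need μ > λ = 9.6.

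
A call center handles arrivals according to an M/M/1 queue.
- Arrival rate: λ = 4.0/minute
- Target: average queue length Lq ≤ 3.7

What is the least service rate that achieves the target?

For M/M/1: Lq = λ²/(μ(μ-λ))
Need Lq ≤ 3.7, i.e. μ(μ-λ) ≥ λ²/3.7
μ² - 4.0μ - 16.00/3.7 ≥ 0  →  μ² - 4.0μ - 4.32432 ≥ 0
Quadratic formula (positive root): μ = [λ + √(λ² + 4×4.32432)]/2
Discriminant: 16.00 + 4×4.32432 = 33.2973, √33.2973 = 5.7704
μ ≥ (4.0 + 5.7704)/2 = 4.8852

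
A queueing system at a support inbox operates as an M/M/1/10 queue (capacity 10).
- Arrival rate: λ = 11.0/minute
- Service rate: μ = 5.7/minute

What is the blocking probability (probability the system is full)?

ρ = λ/μ = 11.0/5.7 = 1.92982
P₀ = (1-ρ)/(1-ρ^(K+1)) = (1-1.92982)/(1-1.92982^11) = -0.9298/-1381.5627 = 0.0006730
P_K = P₀×ρ^K = 0.0006730 × 1.92982^10 = 0.0006730 × 716.4205 = 0.4822
Blocking probability = 48.22%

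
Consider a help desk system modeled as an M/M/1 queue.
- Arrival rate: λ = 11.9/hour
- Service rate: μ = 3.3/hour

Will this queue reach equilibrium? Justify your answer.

Stability requires ρ = λ/(cμ) < 1
ρ = 11.9/(1 × 3.3) = 11.9/3.30 = 3.6061
Since 3.6061 ≥ 1, the system is UNSTABLE.
Queue grows without bound. Need μ > λ = 11.9.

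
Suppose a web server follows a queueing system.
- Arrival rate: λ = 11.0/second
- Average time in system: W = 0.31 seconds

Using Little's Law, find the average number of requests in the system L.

Little's Law: L = λW
L = 11.0 × 0.31 = 3.4100 requests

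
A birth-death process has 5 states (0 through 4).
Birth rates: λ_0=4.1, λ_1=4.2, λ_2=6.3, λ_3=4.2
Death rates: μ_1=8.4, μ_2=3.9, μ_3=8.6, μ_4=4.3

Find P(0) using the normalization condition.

Ratios P(n)/P(0) = (λ₀···λₙ₋₁)/(μ₁···μₙ):
P(1)/P(0) = (4.1)/(8.4) = 0.4881
P(2)/P(0) = (4.1×4.2)/(8.4×3.9) = 0.5256
P(3)/P(0) = (4.1×4.2×6.3)/(8.4×3.9×8.6) = 0.3851
P(4)/P(0) = (4.1×4.2×6.3×4.2)/(8.4×3.9×8.6×4.3) = 0.3761

Normalization: ∑ P(n) = 1
P(0) × (1.0000 + 0.4881 + 0.5256 + 0.3851 + 0.3761) = 1
P(0) × 2.7749 = 1
P(0) = 1/2.7749 = 0.3604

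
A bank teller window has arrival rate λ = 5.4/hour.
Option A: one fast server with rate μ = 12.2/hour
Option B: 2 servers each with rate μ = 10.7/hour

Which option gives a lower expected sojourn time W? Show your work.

Option A: single server μ = 12.2 (M/M/1)
  ρ_A = 5.4/12.2 = 0.4426
  W_A = 1/(μ-λ) = 1/(12.2-5.4) = 1/6.80 = 0.1471

Option B: 2 servers μ = 10.7 (M/M/2)
  ρ_B = λ/(cμ) = 5.4/(2×10.7) = 0.2523
  Offered load a = λ/μ = cρ = 5.4/10.7 = 0.5047
  P₀ = [ Σₙ₌₀^1 aⁿ/n! + a^2/(2!(1-ρ)) ]⁻¹
  Σ = a^0/0! + a^1/1! = 1.0000 + 0.5047 = 1.5047
  a^2/(2!(1-ρ)) = 0.2547/(2 × 0.7477) = 0.1703
  P₀ = 1/(1.5047 + 0.1703) = 0.5970
  Lq = P₀·a^2·ρ / (2!(1-ρ)²) = 0.59701 × 0.25469 × 0.25234 / (2 × 0.55900) = 0.03432
  Wq_B = Lq/λ = 0.0343196/5.4 = 0.0063555
  W_B = Wq_B + 1/μ = 0.0063555 + 0.093458 = 0.09981

Since W_B = 0.09981 < W_A = 0.1471, Option B (multiple servers) has the shorter time in system.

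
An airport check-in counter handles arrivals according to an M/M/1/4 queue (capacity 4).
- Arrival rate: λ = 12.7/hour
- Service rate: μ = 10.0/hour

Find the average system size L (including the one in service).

ρ = λ/μ = 12.7/10.0 = 1.2700
P₀ = (1-ρ)/(1-ρ^(K+1)) = (1-1.2700)/(1-1.2700^5) = -0.2700/-2.3038 = 0.1172
P_K = P₀×ρ^K = 0.1172 × 1.2700^4 = 0.1172 × 2.6014 = 0.3049
L = ρ[1 - (K+1)ρ^K + Kρ^(K+1)] / [(1-ρ)(1-ρ^(K+1))]
L = 1.2700 × (1 - 5×2.60145 + 4×3.30384) / ((1 - 1.2700) × (1 - 3.30384)) = 2.4666 passengers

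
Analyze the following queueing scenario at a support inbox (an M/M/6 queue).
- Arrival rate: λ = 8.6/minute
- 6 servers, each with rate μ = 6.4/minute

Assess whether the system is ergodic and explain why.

Stability requires ρ = λ/(cμ) < 1
ρ = 8.6/(6 × 6.4) = 8.6/38.40 = 0.2240
Since 0.2240 < 1, the system is STABLE.
The servers are busy 22.40% of the time.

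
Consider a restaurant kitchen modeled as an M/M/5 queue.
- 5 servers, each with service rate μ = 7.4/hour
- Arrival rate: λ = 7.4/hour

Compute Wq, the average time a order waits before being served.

Traffic intensity: ρ = λ/(cμ) = 7.4/(5×7.4) = 0.2000
Since ρ = 0.2000 < 1, system is stable.
Offered load a = λ/μ = cρ = 7.4/7.4 = 1.0000
P₀ = [ Σₙ₌₀^4 aⁿ/n! + a^5/(5!(1-ρ)) ]⁻¹
Σ = a^0/0! + a^1/1! + a^2/2! + a^3/3! + a^4/4! = 1.0000 + 1.0000 + 0.50000 + 0.16667 + 0.041667 = 2.7083
a^5/(5!(1-ρ)) = 1.0000/(120 × 0.8000) = 0.01042
P₀ = 1/(2.7083 + 0.01042) = 0.3678
Lq = P₀·a^5·ρ / (5!(1-ρ)²) = 0.36782 × 1.0000 × 0.20000 / (120 × 0.64000) = 0.0009579
Wq = Lq/λ = 0.0009579/7.4 = 0.0001294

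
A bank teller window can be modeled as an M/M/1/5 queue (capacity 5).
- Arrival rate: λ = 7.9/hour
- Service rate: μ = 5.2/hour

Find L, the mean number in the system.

ρ = λ/μ = 7.9/5.2 = 1.51923
P₀ = (1-ρ)/(1-ρ^(K+1)) = (1-1.51923)/(1-1.51923^6) = -0.5192/-11.2954 = 0.04597
P_K = P₀×ρ^K = 0.04597 × 1.51923^5 = 0.04597 × 8.0932 = 0.3720
L = ρ[1 - (K+1)ρ^K + Kρ^(K+1)] / [(1-ρ)(1-ρ^(K+1))]
L = 1.51923 × (1 - 6×8.09315 + 5×12.2954) / ((1 - 1.51923) × (1 - 12.2954)) = 3.6053 transactions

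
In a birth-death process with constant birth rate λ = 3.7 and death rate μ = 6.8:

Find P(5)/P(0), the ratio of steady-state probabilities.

For constant rates: P(n)/P(0) = (λ/μ)^n
P(5)/P(0) = (3.7/6.8)^5 = 0.5441^5 = 0.04769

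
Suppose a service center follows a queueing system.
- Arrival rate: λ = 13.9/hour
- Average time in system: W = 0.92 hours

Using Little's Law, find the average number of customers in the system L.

Little's Law: L = λW
L = 13.9 × 0.92 = 12.7880 customers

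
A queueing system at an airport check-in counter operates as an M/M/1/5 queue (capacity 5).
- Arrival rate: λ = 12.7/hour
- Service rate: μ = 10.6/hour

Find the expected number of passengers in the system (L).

ρ = λ/μ = 12.7/10.6 = 1.1981
P₀ = (1-ρ)/(1-ρ^(K+1)) = (1-1.1981)/(1-1.1981^6) = -0.1981/-1.9577 = 0.1012
P_K = P₀×ρ^K = 0.1012 × 1.1981^5 = 0.1012 × 2.4687 = 0.2498
L = ρ[1 - (K+1)ρ^K + Kρ^(K+1)] / [(1-ρ)(1-ρ^(K+1))]
L = 1.1981 × (1 - 6×2.468683 + 5×2.957729) / ((1 - 1.1981) × (1 - 2.957729)) = 3.0168 passengers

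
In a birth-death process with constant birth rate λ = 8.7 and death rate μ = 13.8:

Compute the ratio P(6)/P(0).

For constant rates: P(n)/P(0) = (λ/μ)^n
P(6)/P(0) = (8.7/13.8)^6 = 0.63043^6 = 0.06278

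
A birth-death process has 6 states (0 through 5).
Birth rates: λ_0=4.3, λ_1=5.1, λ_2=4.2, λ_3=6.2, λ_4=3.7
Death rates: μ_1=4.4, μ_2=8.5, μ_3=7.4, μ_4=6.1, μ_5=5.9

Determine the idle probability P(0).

Ratios P(n)/P(0) = (λ₀···λₙ₋₁)/(μ₁···μₙ):
P(1)/P(0) = (4.3)/(4.4) = 0.97727
P(2)/P(0) = (4.3×5.1)/(4.4×8.5) = 0.58636
P(3)/P(0) = (4.3×5.1×4.2)/(4.4×8.5×7.4) = 0.33280
P(4)/P(0) = (4.3×5.1×4.2×6.2)/(4.4×8.5×7.4×6.1) = 0.33826
P(5)/P(0) = (4.3×5.1×4.2×6.2×3.7)/(4.4×8.5×7.4×6.1×5.9) = 0.21213

Normalization: ∑ P(n) = 1
P(0) × (1.0000 + 0.97727 + 0.58636 + 0.33280 + 0.33826 + 0.21213) = 1
P(0) × 3.4468 = 1
P(0) = 1/3.4468 = 0.2901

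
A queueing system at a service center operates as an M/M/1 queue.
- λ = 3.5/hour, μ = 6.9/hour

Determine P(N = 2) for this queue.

ρ = λ/μ = 3.5/6.9 = 0.5072
P(n) = (1-ρ)ρⁿ
P(2) = (1-0.5072) × 0.5072^2
P(2) = 0.4928 × 0.2573
P(2) = 0.1268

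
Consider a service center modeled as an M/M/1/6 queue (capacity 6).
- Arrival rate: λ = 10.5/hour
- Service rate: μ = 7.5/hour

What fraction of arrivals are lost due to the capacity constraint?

ρ = λ/μ = 10.5/7.5 = 1.4000
P₀ = (1-ρ)/(1-ρ^(K+1)) = (1-1.4000)/(1-1.4000^7) = -0.4000/-9.5414 = 0.04192
P_K = P₀×ρ^K = 0.041923 × 1.4000^6 = 0.041923 × 7.5295 = 0.3157
Blocking probability = 31.57%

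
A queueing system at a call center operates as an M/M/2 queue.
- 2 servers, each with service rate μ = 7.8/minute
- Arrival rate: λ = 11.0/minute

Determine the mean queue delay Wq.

Traffic intensity: ρ = λ/(cμ) = 11.0/(2×7.8) = 0.7051
Since ρ = 0.7051 < 1, system is stable.
Offered load a = λ/μ = cρ = 11.0/7.8 = 1.4103
P₀ = [ Σₙ₌₀^1 aⁿ/n! + a^2/(2!(1-ρ)) ]⁻¹
Σ = a^0/0! + a^1/1! = 1.0000 + 1.4103 = 2.4103
a^2/(2!(1-ρ)) = 1.988823/(2 × 0.2948718) = 3.3724
P₀ = 1/(2.4103 + 3.3724) = 0.1729
Lq = P₀·a^2·ρ / (2!(1-ρ)²) = 0.17293 × 1.9888 × 0.70513 / (2 × 0.086949) = 1.3946
Wq = Lq/λ = 1.3946/11.0 = 0.1268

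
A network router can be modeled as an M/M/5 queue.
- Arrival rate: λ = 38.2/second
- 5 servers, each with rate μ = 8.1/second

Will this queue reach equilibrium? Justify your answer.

Stability requires ρ = λ/(cμ) < 1
ρ = 38.2/(5 × 8.1) = 38.2/40.50 = 0.9432
Since 0.9432 < 1, the system is STABLE.
The servers are busy 94.32% of the time.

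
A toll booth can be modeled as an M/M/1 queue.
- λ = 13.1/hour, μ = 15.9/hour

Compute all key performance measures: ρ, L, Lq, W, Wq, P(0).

Step 1: ρ = λ/μ = 13.1/15.9 = 0.8239
Step 2: L = λ/(μ-λ) = 13.1/2.80 = 4.6786
Step 3: Lq = λ²/(μ(μ-λ)) = 171.61/(15.9×2.80) = 3.8547
Step 4: W = 1/(μ-λ) = 1/2.80 = 0.357143
Step 5: Wq = λ/(μ(μ-λ)) = 13.1/(15.9×2.80) = 0.2942
Step 6: P(0) = 1-ρ = 0.1761
Verify: L = λW = 13.1×0.357143 = 4.6786 ✔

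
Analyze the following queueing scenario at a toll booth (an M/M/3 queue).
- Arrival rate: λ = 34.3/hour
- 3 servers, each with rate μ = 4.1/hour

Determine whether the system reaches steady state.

Stability requires ρ = λ/(cμ) < 1
ρ = 34.3/(3 × 4.1) = 34.3/12.30 = 2.7886
Since 2.7886 ≥ 1, the system is UNSTABLE.
Need c > λ/μ = 34.3/4.1 = 8.37.
Minimum servers needed: c = 9.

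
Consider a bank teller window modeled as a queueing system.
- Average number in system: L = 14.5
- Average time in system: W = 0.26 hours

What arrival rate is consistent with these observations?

Little's Law: L = λW, so λ = L/W
λ = 14.5/0.26 = 55.7692 transactions/hour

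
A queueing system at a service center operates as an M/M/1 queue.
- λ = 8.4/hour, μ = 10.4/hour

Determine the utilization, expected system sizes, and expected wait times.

Step 1: ρ = λ/μ = 8.4/10.4 = 0.8077
Step 2: L = λ/(μ-λ) = 8.4/2.00 = 4.2000
Step 3: Lq = λ²/(μ(μ-λ)) = 70.56/(10.4×2.00) = 3.3923
Step 4: W = 1/(μ-λ) = 1/2.00 = 0.5000
Step 5: Wq = λ/(μ(μ-λ)) = 8.4/(10.4×2.00) = 0.4038
Step 6: P(0) = 1-ρ = 0.1923
Verify: L = λW = 8.4×0.5000 = 4.2000 ✔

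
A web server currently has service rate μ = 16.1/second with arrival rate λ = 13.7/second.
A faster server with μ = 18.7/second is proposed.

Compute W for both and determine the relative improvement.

System 1: ρ₁ = 13.7/16.1 = 0.8509, W₁ = 1/(16.1-13.7) = 0.4167
System 2: ρ₂ = 13.7/18.7 = 0.7326, W₂ = 1/(18.7-13.7) = 0.2000
Improvement: (W₁-W₂)/W₁ = (0.4167-0.2000)/0.4167 = 52.00%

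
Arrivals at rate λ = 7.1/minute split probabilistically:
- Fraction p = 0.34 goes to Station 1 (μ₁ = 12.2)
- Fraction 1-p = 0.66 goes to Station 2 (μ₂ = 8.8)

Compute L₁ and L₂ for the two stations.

Effective rates: λ₁ = 7.1×0.34 = 2.414, λ₂ = 7.1×0.66 = 4.686
Station 1: ρ₁ = 2.414/12.2 = 0.1979, L₁ = ρ₁/(1-ρ₁) = 0.1979/(1-0.1979) = 0.2467
Station 2: ρ₂ = 4.686/8.8 = 0.5325, L₂ = ρ₂/(1-ρ₂) = 0.5325/(1-0.5325) = 1.1390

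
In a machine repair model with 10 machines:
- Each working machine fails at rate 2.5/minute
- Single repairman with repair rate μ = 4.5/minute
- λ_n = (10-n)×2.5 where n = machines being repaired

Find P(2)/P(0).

P(2)/P(0) = ∏_{i=0}^{2-1} λ_i/μ_{i+1}
= (10-0)×2.5/4.5 × (10-1)×2.5/4.5
= 27.7778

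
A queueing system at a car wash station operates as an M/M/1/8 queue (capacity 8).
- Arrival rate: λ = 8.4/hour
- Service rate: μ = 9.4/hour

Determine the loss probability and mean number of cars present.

ρ = λ/μ = 8.4/9.4 = 0.89362
P₀ = (1-ρ)/(1-ρ^(K+1)) = (1-0.89362)/(1-0.89362^9) = 0.1064/0.6366 = 0.1671
P_K = P₀×ρ^K = 0.16710 × 0.89362^8 = 0.16710 × 0.40665 = 0.06795
Blocking probability P_8 = 0.06795 (6.80%)
L = ρ[1 - (K+1)ρ^K + Kρ^(K+1)] / [(1-ρ)(1-ρ^(K+1))]
L = 0.89362 × (1 - 9×0.40665 + 8×0.36339) / ((1 - 0.89362) × (1 - 0.36339)) = 3.2628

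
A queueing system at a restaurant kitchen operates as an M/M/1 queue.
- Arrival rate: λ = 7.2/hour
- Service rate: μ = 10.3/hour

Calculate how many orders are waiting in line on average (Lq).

ρ = λ/μ = 7.2/10.3 = 0.6990
For M/M/1: Lq = λ²/(μ(μ-λ))
Lq = 51.84/(10.3 × 3.10)
Lq = 1.6236 orders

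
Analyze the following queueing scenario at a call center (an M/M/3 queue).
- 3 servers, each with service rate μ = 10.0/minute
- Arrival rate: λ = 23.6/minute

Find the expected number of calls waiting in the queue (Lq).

Traffic intensity: ρ = λ/(cμ) = 23.6/(3×10.0) = 0.7867
Since ρ = 0.7867 < 1, system is stable.
Offered load a = λ/μ = cρ = 23.6/10.0 = 2.3600
P₀ = [ Σₙ₌₀^2 aⁿ/n! + a^3/(3!(1-ρ)) ]⁻¹
Σ = a^0/0! + a^1/1! + a^2/2! = 1.0000 + 2.3600 + 2.7848 = 6.1448
a^3/(3!(1-ρ)) = 13.1443/(6 × 0.213333) = 10.2690
P₀ = 1/(6.1448 + 10.2690) = 0.06092
Lq = P₀·a^3·ρ / (3!(1-ρ)²) = 0.06092 × 13.1443 × 0.7867 / (6 × 0.04551) = 2.3070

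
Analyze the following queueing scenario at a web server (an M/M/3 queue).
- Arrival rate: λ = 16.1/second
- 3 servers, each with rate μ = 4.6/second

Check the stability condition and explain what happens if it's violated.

Stability requires ρ = λ/(cμ) < 1
ρ = 16.1/(3 × 4.6) = 16.1/13.80 = 1.1667
Since 1.1667 ≥ 1, the system is UNSTABLE.
Need c > λ/μ = 16.1/4.6 = 3.50.
Minimum servers needed: c = 4.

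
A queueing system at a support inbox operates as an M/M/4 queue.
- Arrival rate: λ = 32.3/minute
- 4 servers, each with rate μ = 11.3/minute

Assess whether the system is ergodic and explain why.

Stability requires ρ = λ/(cμ) < 1
ρ = 32.3/(4 × 11.3) = 32.3/45.20 = 0.7146
Since 0.7146 < 1, the system is STABLE.
The servers are busy 71.46% of the time.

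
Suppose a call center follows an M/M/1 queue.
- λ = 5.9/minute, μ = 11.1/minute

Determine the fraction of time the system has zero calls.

ρ = λ/μ = 5.9/11.1 = 0.5315
P(0) = 1 - ρ = 1 - 0.5315 = 0.4685
The server is idle 46.85% of the time.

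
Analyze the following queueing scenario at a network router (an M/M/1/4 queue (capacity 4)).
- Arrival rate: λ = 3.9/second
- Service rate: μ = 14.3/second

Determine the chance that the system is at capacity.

ρ = λ/μ = 3.9/14.3 = 0.27273
P₀ = (1-ρ)/(1-ρ^(K+1)) = (1-0.27273)/(1-0.27273^5) = 0.7273/0.9985 = 0.7284
P_K = P₀×ρ^K = 0.7284 × 0.27273^4 = 0.7284 × 0.005533 = 0.004030
Blocking probability = 0.40%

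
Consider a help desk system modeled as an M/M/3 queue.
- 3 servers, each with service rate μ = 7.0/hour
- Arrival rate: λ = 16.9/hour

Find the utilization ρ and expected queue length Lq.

Traffic intensity: ρ = λ/(cμ) = 16.9/(3×7.0) = 0.8048
Since ρ = 0.8048 < 1, system is stable.
Offered load a = λ/μ = cρ = 16.9/7.0 = 2.4143
P₀ = [ Σₙ₌₀^2 aⁿ/n! + a^3/(3!(1-ρ)) ]⁻¹
Σ = a^0/0! + a^1/1! + a^2/2! = 1.0000 + 2.4143 + 2.9144 = 6.3287
a^3/(3!(1-ρ)) = 14.07233/(6 × 0.1952381) = 12.0130
P₀ = 1/(6.3287 + 12.0130) = 0.05452
Lq = P₀·a^3·ρ / (3!(1-ρ)²) = 0.054521 × 14.0723 × 0.80476 / (6 × 0.038118) = 2.6997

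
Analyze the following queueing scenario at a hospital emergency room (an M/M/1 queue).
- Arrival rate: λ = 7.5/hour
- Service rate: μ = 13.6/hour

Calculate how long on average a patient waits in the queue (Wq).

First, compute utilization: ρ = λ/μ = 7.5/13.6 = 0.5515
For M/M/1: Wq = λ/(μ(μ-λ))
Wq = 7.5/(13.6 × (13.6-7.5))
Wq = 7.5/(13.6 × 6.10)
Wq = 0.09041 hours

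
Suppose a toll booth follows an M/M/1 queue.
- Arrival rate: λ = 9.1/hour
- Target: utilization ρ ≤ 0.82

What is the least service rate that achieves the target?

ρ = λ/μ, so μ = λ/ρ
μ ≥ 9.1/0.82 = 11.0976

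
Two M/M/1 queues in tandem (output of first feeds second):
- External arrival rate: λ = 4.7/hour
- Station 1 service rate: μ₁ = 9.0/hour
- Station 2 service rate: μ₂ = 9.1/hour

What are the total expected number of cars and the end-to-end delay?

By Jackson's theorem, each station behaves as independent M/M/1.
Station 1: ρ₁ = 4.7/9.0 = 0.5222, L₁ = ρ₁/(1-ρ₁) = λ/(μ₁-λ) = 4.7/4.30 = 1.0930
Station 2: ρ₂ = 4.7/9.1 = 0.5165, L₂ = ρ₂/(1-ρ₂) = λ/(μ₂-λ) = 4.7/4.40 = 1.0682
Total: L = L₁ + L₂ = 1.0930 + 1.0682 = 2.1612
W = L/λ = 2.1612/4.7 = 0.4598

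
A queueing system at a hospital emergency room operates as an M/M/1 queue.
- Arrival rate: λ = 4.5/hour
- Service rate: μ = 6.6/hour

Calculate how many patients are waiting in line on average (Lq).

ρ = λ/μ = 4.5/6.6 = 0.6818
For M/M/1: Lq = λ²/(μ(μ-λ))
Lq = 20.25/(6.6 × 2.10)
Lq = 1.4610 patients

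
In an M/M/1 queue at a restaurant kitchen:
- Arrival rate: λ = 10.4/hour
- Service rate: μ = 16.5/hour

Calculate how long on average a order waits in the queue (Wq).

First, compute utilization: ρ = λ/μ = 10.4/16.5 = 0.6303
For M/M/1: Wq = λ/(μ(μ-λ))
Wq = 10.4/(16.5 × (16.5-10.4))
Wq = 10.4/(16.5 × 6.10)
Wq = 0.1033 hours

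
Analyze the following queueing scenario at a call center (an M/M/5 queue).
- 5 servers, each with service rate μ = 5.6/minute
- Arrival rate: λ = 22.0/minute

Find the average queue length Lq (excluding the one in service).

Traffic intensity: ρ = λ/(cμ) = 22.0/(5×5.6) = 0.7857
Since ρ = 0.7857 < 1, system is stable.
Offered load a = λ/μ = cρ = 22.0/5.6 = 3.9286
P₀ = [ Σₙ₌₀^4 aⁿ/n! + a^5/(5!(1-ρ)) ]⁻¹
Σ = a^0/0! + a^1/1! + a^2/2! + a^3/3! + a^4/4! = 1.0000 + 3.9286 + 7.7168 + 10.1054 + 9.9249 = 32.6757
a^5/(5!(1-ρ)) = 935.7789/(120 × 0.214286) = 36.3914
P₀ = 1/(32.6757 + 36.3914) = 0.01448
Lq = P₀·a^5·ρ / (5!(1-ρ)²) = 0.01448 × 935.7789 × 0.7857 / (120 × 0.04592) = 1.9320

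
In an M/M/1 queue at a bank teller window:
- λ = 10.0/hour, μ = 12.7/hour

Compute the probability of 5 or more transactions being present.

ρ = λ/μ = 10.0/12.7 = 0.7874
P(N ≥ n) = ρⁿ
P(N ≥ 5) = 0.7874^5
P(N ≥ 5) = 0.3027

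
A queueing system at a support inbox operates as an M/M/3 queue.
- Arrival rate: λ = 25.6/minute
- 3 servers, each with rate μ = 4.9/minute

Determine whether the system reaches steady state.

Stability requires ρ = λ/(cμ) < 1
ρ = 25.6/(3 × 4.9) = 25.6/14.70 = 1.7415
Since 1.7415 ≥ 1, the system is UNSTABLE.
Need c > λ/μ = 25.6/4.9 = 5.22.
Minimum servers needed: c = 6.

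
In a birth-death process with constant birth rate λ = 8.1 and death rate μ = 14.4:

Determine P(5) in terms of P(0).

For constant rates: P(n)/P(0) = (λ/μ)^n
P(5)/P(0) = (8.1/14.4)^5 = 0.5625^5 = 0.05631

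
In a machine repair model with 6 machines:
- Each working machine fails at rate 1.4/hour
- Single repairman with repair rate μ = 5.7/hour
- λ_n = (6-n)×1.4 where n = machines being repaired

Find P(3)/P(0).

P(3)/P(0) = ∏_{i=0}^{3-1} λ_i/μ_{i+1}
= (6-0)×1.4/5.7 × (6-1)×1.4/5.7 × (6-2)×1.4/5.7
= 1.7780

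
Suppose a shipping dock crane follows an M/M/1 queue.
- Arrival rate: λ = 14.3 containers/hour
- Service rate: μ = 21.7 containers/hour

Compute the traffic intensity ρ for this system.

Server utilization: ρ = λ/μ
ρ = 14.3/21.7 = 0.6590
The server is busy 65.90% of the time.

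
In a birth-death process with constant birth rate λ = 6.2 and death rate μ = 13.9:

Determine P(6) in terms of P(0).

For constant rates: P(n)/P(0) = (λ/μ)^n
P(6)/P(0) = (6.2/13.9)^6 = 0.44604^6 = 0.007875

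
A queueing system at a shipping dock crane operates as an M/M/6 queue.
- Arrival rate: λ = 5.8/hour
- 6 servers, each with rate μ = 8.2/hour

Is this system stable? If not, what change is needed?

Stability requires ρ = λ/(cμ) < 1
ρ = 5.8/(6 × 8.2) = 5.8/49.20 = 0.1179
Since 0.1179 < 1, the system is STABLE.
The servers are busy 11.79% of the time.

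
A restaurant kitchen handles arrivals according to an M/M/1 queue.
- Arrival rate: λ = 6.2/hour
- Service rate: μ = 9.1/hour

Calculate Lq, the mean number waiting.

ρ = λ/μ = 6.2/9.1 = 0.6813
For M/M/1: Lq = λ²/(μ(μ-λ))
Lq = 38.44/(9.1 × 2.90)
Lq = 1.4566 orders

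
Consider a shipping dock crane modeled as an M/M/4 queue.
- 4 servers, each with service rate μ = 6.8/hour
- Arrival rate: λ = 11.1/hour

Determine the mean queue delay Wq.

Traffic intensity: ρ = λ/(cμ) = 11.1/(4×6.8) = 0.4081
Since ρ = 0.4081 < 1, system is stable.
Offered load a = λ/μ = cρ = 11.1/6.8 = 1.6324
P₀ = [ Σₙ₌₀^3 aⁿ/n! + a^4/(4!(1-ρ)) ]⁻¹
Σ = a^0/0! + a^1/1! + a^2/2! + a^3/3! = 1.0000 + 1.6324 + 1.3323 + 0.7249 = 4.6896
a^4/(4!(1-ρ)) = 7.1000/(24 × 0.5919) = 0.4998
P₀ = 1/(4.6896 + 0.4998) = 0.1927
Lq = P₀·a^4·ρ / (4!(1-ρ)²) = 0.19270 × 7.1000 × 0.40809 / (24 × 0.35036) = 0.06640
Wq = Lq/λ = 0.06640/11.1 = 0.005982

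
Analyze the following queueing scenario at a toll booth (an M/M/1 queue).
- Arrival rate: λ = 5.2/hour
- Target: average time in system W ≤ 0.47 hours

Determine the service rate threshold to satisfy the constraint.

For M/M/1: W = 1/(μ-λ)
Need W ≤ 0.47, so 1/(μ-λ) ≤ 0.47
μ - λ ≥ 1/0.47 = 2.1277
μ ≥ 5.2 + 2.1277 = 7.3277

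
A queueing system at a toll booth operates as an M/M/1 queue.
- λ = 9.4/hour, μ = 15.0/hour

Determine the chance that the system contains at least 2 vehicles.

ρ = λ/μ = 9.4/15.0 = 0.62667
P(N ≥ n) = ρⁿ
P(N ≥ 2) = 0.62667^2
P(N ≥ 2) = 0.3927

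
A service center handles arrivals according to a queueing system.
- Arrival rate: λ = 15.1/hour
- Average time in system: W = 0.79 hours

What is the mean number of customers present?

Little's Law: L = λW
L = 15.1 × 0.79 = 11.9290 customers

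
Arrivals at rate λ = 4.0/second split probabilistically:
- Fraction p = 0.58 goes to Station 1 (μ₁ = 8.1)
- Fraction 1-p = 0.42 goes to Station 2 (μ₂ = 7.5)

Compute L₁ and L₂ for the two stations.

Effective rates: λ₁ = 4.0×0.58 = 2.32, λ₂ = 4.0×0.42 = 1.68
Station 1: ρ₁ = 2.32/8.1 = 0.28642, L₁ = ρ₁/(1-ρ₁) = 0.28642/(1-0.28642) = 0.4014
Station 2: ρ₂ = 1.68/7.5 = 0.2240, L₂ = ρ₂/(1-ρ₂) = 0.2240/(1-0.2240) = 0.2887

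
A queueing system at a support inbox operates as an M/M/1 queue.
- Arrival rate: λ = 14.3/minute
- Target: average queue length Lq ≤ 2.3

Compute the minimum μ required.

For M/M/1: Lq = λ²/(μ(μ-λ))
Need Lq ≤ 2.3, i.e. μ(μ-λ) ≥ λ²/2.3
μ² - 14.3μ - 204.49/2.3 ≥ 0  →  μ² - 14.3μ - 88.9087 ≥ 0
Quadratic formula (positive root): μ = [λ + √(λ² + 4×88.9087)]/2
Discriminant: 204.49 + 4×88.9087 = 560.1248, √560.1248 = 23.6670
μ ≥ (14.3 + 23.6670)/2 = 18.9835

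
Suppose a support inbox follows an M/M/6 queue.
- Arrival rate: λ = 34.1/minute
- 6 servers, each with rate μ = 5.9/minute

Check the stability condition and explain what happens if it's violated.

Stability requires ρ = λ/(cμ) < 1
ρ = 34.1/(6 × 5.9) = 34.1/35.40 = 0.9633
Since 0.9633 < 1, the system is STABLE.
The servers are busy 96.33% of the time.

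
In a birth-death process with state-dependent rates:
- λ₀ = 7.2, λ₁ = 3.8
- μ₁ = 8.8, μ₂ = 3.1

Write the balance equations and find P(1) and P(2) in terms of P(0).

Balance equations:
State 0: λ₀P₀ = μ₁P₁ → P₁ = (λ₀/μ₁)P₀ = (7.2/8.8)P₀ = 0.8182P₀
State 1: P₂ = (λ₀λ₁)/(μ₁μ₂)P₀ = (7.2×3.8)/(8.8×3.1)P₀ = 1.0029P₀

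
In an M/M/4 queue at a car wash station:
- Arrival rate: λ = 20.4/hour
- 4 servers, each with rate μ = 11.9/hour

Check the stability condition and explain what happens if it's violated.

Stability requires ρ = λ/(cμ) < 1
ρ = 20.4/(4 × 11.9) = 20.4/47.60 = 0.4286
Since 0.4286 < 1, the system is STABLE.
The servers are busy 42.86% of the time.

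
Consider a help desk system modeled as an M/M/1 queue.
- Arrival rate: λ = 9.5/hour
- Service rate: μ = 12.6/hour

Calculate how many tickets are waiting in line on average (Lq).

ρ = λ/μ = 9.5/12.6 = 0.7540
For M/M/1: Lq = λ²/(μ(μ-λ))
Lq = 90.25/(12.6 × 3.10)
Lq = 2.3105 tickets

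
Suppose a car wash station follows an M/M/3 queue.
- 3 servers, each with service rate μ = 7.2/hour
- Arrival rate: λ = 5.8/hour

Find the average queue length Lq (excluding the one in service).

Traffic intensity: ρ = λ/(cμ) = 5.8/(3×7.2) = 0.2685
Since ρ = 0.2685 < 1, system is stable.
Offered load a = λ/μ = cρ = 5.8/7.2 = 0.8056
P₀ = [ Σₙ₌₀^2 aⁿ/n! + a^3/(3!(1-ρ)) ]⁻¹
Σ = a^0/0! + a^1/1! + a^2/2! = 1.0000 + 0.80556 + 0.32446 = 2.1300
a^3/(3!(1-ρ)) = 0.5227/(6 × 0.7315) = 0.1191
P₀ = 1/(2.1300 + 0.1191) = 0.4446
Lq = P₀·a^3·ρ / (3!(1-ρ)²) = 0.44462 × 0.52274 × 0.26852 / (6 × 0.53507) = 0.01944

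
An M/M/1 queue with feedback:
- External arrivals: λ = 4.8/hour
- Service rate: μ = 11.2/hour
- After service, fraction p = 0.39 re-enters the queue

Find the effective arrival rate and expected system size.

Effective arrival rate: λ_eff = λ/(1-p) = 4.8/(1-0.39) = 4.8/0.61 = 7.8689
ρ = λ_eff/μ = 7.8689/11.2 = 0.70258
L = ρ/(1-ρ) = 0.70258/(1-0.70258) = 2.3622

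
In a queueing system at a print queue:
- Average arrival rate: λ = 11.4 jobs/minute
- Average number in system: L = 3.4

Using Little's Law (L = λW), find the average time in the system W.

Little's Law: L = λW, so W = L/λ
W = 3.4/11.4 = 0.2982 minutes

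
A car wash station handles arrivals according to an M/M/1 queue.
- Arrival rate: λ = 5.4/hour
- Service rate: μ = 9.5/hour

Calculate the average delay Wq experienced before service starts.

First, compute utilization: ρ = λ/μ = 5.4/9.5 = 0.5684
For M/M/1: Wq = λ/(μ(μ-λ))
Wq = 5.4/(9.5 × (9.5-5.4))
Wq = 5.4/(9.5 × 4.10)
Wq = 0.1386 hours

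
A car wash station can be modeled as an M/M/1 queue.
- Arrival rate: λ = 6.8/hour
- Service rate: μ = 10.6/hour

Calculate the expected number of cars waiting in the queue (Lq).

ρ = λ/μ = 6.8/10.6 = 0.6415
For M/M/1: Lq = λ²/(μ(μ-λ))
Lq = 46.24/(10.6 × 3.80)
Lq = 1.1480 cars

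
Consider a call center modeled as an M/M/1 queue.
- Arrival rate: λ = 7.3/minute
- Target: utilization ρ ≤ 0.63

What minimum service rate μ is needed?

ρ = λ/μ, so μ = λ/ρ
μ ≥ 7.3/0.63 = 11.5873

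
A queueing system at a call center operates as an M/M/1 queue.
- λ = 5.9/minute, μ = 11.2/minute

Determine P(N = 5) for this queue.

ρ = λ/μ = 5.9/11.2 = 0.5268
P(n) = (1-ρ)ρⁿ
P(5) = (1-0.5268) × 0.5268^5
P(5) = 0.4732 × 0.04057
P(5) = 0.01920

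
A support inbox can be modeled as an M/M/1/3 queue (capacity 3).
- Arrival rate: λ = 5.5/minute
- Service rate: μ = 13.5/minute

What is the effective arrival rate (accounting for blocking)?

ρ = λ/μ = 5.5/13.5 = 0.4074
P₀ = (1-ρ)/(1-ρ^(K+1)) = (1-0.4074)/(1-0.4074^4) = 0.5926/0.9725 = 0.6094
P_K = P₀×ρ^K = 0.6094 × 0.4074^3 = 0.6094 × 0.06762 = 0.04121
λ_eff = λ(1-P_K) = 5.5 × (1 - 0.041207) = 5.5 × 0.9588 = 5.2734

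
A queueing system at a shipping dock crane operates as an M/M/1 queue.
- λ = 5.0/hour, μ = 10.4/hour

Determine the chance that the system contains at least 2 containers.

ρ = λ/μ = 5.0/10.4 = 0.48077
P(N ≥ n) = ρⁿ
P(N ≥ 2) = 0.48077^2
P(N ≥ 2) = 0.2311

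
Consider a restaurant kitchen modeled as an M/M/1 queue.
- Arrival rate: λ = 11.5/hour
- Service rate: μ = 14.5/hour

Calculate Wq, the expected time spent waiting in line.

First, compute utilization: ρ = λ/μ = 11.5/14.5 = 0.7931
For M/M/1: Wq = λ/(μ(μ-λ))
Wq = 11.5/(14.5 × (14.5-11.5))
Wq = 11.5/(14.5 × 3.00)
Wq = 0.2644 hours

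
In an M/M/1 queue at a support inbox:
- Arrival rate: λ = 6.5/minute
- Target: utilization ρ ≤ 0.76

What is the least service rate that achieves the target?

ρ = λ/μ, so μ = λ/ρ
μ ≥ 6.5/0.76 = 8.5526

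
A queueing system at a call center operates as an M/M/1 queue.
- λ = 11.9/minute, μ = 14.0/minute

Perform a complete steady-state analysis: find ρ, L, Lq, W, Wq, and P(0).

Step 1: ρ = λ/μ = 11.9/14.0 = 0.8500
Step 2: L = λ/(μ-λ) = 11.9/2.10 = 5.6667
Step 3: Lq = λ²/(μ(μ-λ)) = 141.61/(14.0×2.10) = 4.8167
Step 4: W = 1/(μ-λ) = 1/2.10 = 0.47619
Step 5: Wq = λ/(μ(μ-λ)) = 11.9/(14.0×2.10) = 0.4048
Step 6: P(0) = 1-ρ = 0.1500
Verify: L = λW = 11.9×0.47619 = 5.6667 ✔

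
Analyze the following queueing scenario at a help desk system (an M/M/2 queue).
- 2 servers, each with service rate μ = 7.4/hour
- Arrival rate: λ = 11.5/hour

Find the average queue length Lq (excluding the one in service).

Traffic intensity: ρ = λ/(cμ) = 11.5/(2×7.4) = 0.7770
Since ρ = 0.7770 < 1, system is stable.
Offered load a = λ/μ = cρ = 11.5/7.4 = 1.5541
P₀ = [ Σₙ₌₀^1 aⁿ/n! + a^2/(2!(1-ρ)) ]⁻¹
Σ = a^0/0! + a^1/1! = 1.0000 + 1.5541 = 2.5541
a^2/(2!(1-ρ)) = 2.41508/(2 × 0.222973) = 5.4156
P₀ = 1/(2.5541 + 5.4156) = 0.1255
Lq = P₀·a^2·ρ / (2!(1-ρ)²) = 0.1254753 × 2.415084 × 0.7770270 / (2 × 0.04971695) = 2.3681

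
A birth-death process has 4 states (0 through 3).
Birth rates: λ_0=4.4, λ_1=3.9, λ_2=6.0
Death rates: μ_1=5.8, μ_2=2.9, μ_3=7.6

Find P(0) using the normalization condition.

Ratios P(n)/P(0) = (λ₀···λₙ₋₁)/(μ₁···μₙ):
P(1)/P(0) = (4.4)/(5.8) = 0.758621
P(2)/P(0) = (4.4×3.9)/(5.8×2.9) = 1.02021
P(3)/P(0) = (4.4×3.9×6.0)/(5.8×2.9×7.6) = 0.805432

Normalization: ∑ P(n) = 1
P(0) × (1.00000 + 0.758621 + 1.02021 + 0.805432) = 1
P(0) × 3.5843 = 1
P(0) = 1/3.5843 = 0.2790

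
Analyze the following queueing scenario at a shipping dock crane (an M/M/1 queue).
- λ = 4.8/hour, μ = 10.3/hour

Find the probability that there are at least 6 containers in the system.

ρ = λ/μ = 4.8/10.3 = 0.4660
P(N ≥ n) = ρⁿ
P(N ≥ 6) = 0.4660^6
P(N ≥ 6) = 0.01024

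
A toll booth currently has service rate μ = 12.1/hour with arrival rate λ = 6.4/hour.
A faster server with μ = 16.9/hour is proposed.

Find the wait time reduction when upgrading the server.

System 1: ρ₁ = 6.4/12.1 = 0.5289, W₁ = 1/(12.1-6.4) = 0.17544
System 2: ρ₂ = 6.4/16.9 = 0.3787, W₂ = 1/(16.9-6.4) = 0.095238
Improvement: (W₁-W₂)/W₁ = (0.17544-0.095238)/0.17544 = 45.71%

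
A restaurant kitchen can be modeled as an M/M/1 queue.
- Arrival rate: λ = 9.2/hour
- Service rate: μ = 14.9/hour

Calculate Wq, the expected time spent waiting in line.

First, compute utilization: ρ = λ/μ = 9.2/14.9 = 0.6174
For M/M/1: Wq = λ/(μ(μ-λ))
Wq = 9.2/(14.9 × (14.9-9.2))
Wq = 9.2/(14.9 × 5.70)
Wq = 0.1083 hours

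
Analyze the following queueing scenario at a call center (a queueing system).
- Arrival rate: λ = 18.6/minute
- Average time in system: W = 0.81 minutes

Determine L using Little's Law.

Little's Law: L = λW
L = 18.6 × 0.81 = 15.0660 calls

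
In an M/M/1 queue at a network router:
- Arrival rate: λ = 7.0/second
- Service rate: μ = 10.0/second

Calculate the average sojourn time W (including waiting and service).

First, compute utilization: ρ = λ/μ = 7.0/10.0 = 0.7000
For M/M/1: W = 1/(μ-λ)
W = 1/(10.0-7.0) = 1/3.00
W = 0.3333 seconds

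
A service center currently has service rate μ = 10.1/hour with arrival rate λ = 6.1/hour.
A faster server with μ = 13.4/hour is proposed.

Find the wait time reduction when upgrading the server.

System 1: ρ₁ = 6.1/10.1 = 0.6040, W₁ = 1/(10.1-6.1) = 0.250000
System 2: ρ₂ = 6.1/13.4 = 0.4552, W₂ = 1/(13.4-6.1) = 0.136986
Improvement: (W₁-W₂)/W₁ = (0.250000-0.136986)/0.250000 = 45.21%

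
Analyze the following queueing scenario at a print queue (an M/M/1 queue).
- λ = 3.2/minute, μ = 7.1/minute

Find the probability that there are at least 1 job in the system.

ρ = λ/μ = 3.2/7.1 = 0.4507
P(N ≥ n) = ρⁿ
P(N ≥ 1) = 0.4507^1
P(N ≥ 1) = 0.4507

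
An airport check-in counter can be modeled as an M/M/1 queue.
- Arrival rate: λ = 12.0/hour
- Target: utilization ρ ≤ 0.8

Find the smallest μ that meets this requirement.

ρ = λ/μ, so μ = λ/ρ
μ ≥ 12.0/0.8 = 15.0000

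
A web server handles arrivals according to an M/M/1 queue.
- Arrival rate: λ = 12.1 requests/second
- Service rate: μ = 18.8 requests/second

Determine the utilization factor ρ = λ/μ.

Server utilization: ρ = λ/μ
ρ = 12.1/18.8 = 0.6436
The server is busy 64.36% of the time.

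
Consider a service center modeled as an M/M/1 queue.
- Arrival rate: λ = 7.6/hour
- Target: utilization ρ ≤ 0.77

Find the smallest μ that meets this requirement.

ρ = λ/μ, so μ = λ/ρ
μ ≥ 7.6/0.77 = 9.8701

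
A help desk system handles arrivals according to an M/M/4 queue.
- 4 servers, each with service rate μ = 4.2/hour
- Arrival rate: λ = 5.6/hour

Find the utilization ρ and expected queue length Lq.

Traffic intensity: ρ = λ/(cμ) = 5.6/(4×4.2) = 0.3333
Since ρ = 0.3333 < 1, system is stable.
Offered load a = λ/μ = cρ = 5.6/4.2 = 1.3333
P₀ = [ Σₙ₌₀^3 aⁿ/n! + a^4/(4!(1-ρ)) ]⁻¹
Σ = a^0/0! + a^1/1! + a^2/2! + a^3/3! = 1.0000 + 1.3333 + 0.8889 + 0.3951 = 3.6173
a^4/(4!(1-ρ)) = 3.1605/(24 × 0.6667) = 0.1975
P₀ = 1/(3.6173 + 0.1975) = 0.2621
Lq = P₀·a^4·ρ / (4!(1-ρ)²) = 0.2621 × 3.1605 × 0.3333 / (24 × 0.4444) = 0.02589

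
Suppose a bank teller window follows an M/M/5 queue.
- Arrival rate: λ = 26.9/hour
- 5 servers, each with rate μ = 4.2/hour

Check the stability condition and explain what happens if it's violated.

Stability requires ρ = λ/(cμ) < 1
ρ = 26.9/(5 × 4.2) = 26.9/21.00 = 1.2810
Since 1.2810 ≥ 1, the system is UNSTABLE.
Need c > λ/μ = 26.9/4.2 = 6.40.
Minimum servers needed: c = 7.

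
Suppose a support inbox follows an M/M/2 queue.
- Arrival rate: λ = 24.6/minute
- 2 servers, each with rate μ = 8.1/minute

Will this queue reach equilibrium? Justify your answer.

Stability requires ρ = λ/(cμ) < 1
ρ = 24.6/(2 × 8.1) = 24.6/16.20 = 1.5185
Since 1.5185 ≥ 1, the system is UNSTABLE.
Need c > λ/μ = 24.6/8.1 = 3.04.
Minimum servers needed: c = 4.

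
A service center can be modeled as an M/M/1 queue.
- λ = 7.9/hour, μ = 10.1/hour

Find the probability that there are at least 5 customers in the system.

ρ = λ/μ = 7.9/10.1 = 0.7822
P(N ≥ n) = ρⁿ
P(N ≥ 5) = 0.7822^5
P(N ≥ 5) = 0.2928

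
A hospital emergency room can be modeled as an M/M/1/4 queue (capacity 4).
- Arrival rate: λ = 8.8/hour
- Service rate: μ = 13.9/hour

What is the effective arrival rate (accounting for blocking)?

ρ = λ/μ = 8.8/13.9 = 0.6331
P₀ = (1-ρ)/(1-ρ^(K+1)) = (1-0.6331)/(1-0.6331^5) = 0.3669/0.8983 = 0.4084
P_K = P₀×ρ^K = 0.40844 × 0.6331^4 = 0.40844 × 0.16065 = 0.06562
λ_eff = λ(1-P_K) = 8.8 × (1 - 0.065616) = 8.8 × 0.934384 = 8.2226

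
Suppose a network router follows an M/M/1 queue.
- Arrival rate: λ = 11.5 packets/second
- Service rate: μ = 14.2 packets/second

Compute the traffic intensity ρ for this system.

Server utilization: ρ = λ/μ
ρ = 11.5/14.2 = 0.8099
The server is busy 80.99% of the time.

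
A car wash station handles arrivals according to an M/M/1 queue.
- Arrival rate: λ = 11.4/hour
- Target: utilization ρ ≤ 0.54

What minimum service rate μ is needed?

ρ = λ/μ, so μ = λ/ρ
μ ≥ 11.4/0.54 = 21.1111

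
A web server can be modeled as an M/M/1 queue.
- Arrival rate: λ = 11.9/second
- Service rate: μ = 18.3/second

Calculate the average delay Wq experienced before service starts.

First, compute utilization: ρ = λ/μ = 11.9/18.3 = 0.6503
For M/M/1: Wq = λ/(μ(μ-λ))
Wq = 11.9/(18.3 × (18.3-11.9))
Wq = 11.9/(18.3 × 6.40)
Wq = 0.1016 seconds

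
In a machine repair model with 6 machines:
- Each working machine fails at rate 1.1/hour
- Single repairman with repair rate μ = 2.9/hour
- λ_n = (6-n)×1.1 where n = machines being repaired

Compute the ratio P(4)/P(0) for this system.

P(4)/P(0) = ∏_{i=0}^{4-1} λ_i/μ_{i+1}
= (6-0)×1.1/2.9 × (6-1)×1.1/2.9 × (6-2)×1.1/2.9 × (6-3)×1.1/2.9
= 7.4521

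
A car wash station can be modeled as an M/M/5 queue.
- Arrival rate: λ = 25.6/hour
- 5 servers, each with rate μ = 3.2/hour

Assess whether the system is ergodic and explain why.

Stability requires ρ = λ/(cμ) < 1
ρ = 25.6/(5 × 3.2) = 25.6/16.00 = 1.6000
Since 1.6000 ≥ 1, the system is UNSTABLE.
Need c > λ/μ = 25.6/3.2 = 8.00.
Minimum servers needed: c = 9.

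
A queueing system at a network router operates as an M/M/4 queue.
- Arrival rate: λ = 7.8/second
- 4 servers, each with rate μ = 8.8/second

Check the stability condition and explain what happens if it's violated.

Stability requires ρ = λ/(cμ) < 1
ρ = 7.8/(4 × 8.8) = 7.8/35.20 = 0.2216
Since 0.2216 < 1, the system is STABLE.
The servers are busy 22.16% of the time.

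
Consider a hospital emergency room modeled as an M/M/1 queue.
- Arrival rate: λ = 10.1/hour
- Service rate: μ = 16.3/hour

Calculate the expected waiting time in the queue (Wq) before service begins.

First, compute utilization: ρ = λ/μ = 10.1/16.3 = 0.6196
For M/M/1: Wq = λ/(μ(μ-λ))
Wq = 10.1/(16.3 × (16.3-10.1))
Wq = 10.1/(16.3 × 6.20)
Wq = 0.09994 hours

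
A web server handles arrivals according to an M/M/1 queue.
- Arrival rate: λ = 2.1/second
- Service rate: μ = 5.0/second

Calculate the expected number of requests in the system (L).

ρ = λ/μ = 2.1/5.0 = 0.4200
For M/M/1: L = λ/(μ-λ)
L = 2.1/(5.0-2.1) = 2.1/2.90
L = 0.7241 requests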